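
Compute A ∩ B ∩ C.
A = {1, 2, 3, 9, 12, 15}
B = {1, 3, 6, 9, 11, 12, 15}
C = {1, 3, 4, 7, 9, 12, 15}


Set A = {1, 2, 3, 9, 12, 15}
Set B = {1, 3, 6, 9, 11, 12, 15}
Set C = {1, 3, 4, 7, 9, 12, 15}
First, A ∩ B = {1, 3, 9, 12, 15}
Then, (A ∩ B) ∩ C = {1, 3, 9, 12, 15}

{1, 3, 9, 12, 15}


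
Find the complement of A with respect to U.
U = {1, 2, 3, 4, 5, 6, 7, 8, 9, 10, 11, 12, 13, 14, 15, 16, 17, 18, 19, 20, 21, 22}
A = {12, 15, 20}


Universal set U = {1, 2, 3, 4, 5, 6, 7, 8, 9, 10, 11, 12, 13, 14, 15, 16, 17, 18, 19, 20, 21, 22}
Set A = {12, 15, 20}
A' = U \ A = elements in U but not in A
Checking each element of U:
1 (not in A, include), 2 (not in A, include), 3 (not in A, include), 4 (not in A, include), 5 (not in A, include), 6 (not in A, include), 7 (not in A, include), 8 (not in A, include), 9 (not in A, include), 10 (not in A, include), 11 (not in A, include), 12 (in A, exclude), 13 (not in A, include), 14 (not in A, include), 15 (in A, exclude), 16 (not in A, include), 17 (not in A, include), 18 (not in A, include), 19 (not in A, include), 20 (in A, exclude), 21 (not in A, include), 22 (not in A, include)
A' = {1, 2, 3, 4, 5, 6, 7, 8, 9, 10, 11, 13, 14, 16, 17, 18, 19, 21, 22}

{1, 2, 3, 4, 5, 6, 7, 8, 9, 10, 11, 13, 14, 16, 17, 18, 19, 21, 22}


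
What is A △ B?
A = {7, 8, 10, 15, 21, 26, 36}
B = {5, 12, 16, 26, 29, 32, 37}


Set A = {7, 8, 10, 15, 21, 26, 36}
Set B = {5, 12, 16, 26, 29, 32, 37}
A △ B = (A \ B) ∪ (B \ A)
Elements in A but not B: {7, 8, 10, 15, 21, 36}
Elements in B but not A: {5, 12, 16, 29, 32, 37}
A △ B = {5, 7, 8, 10, 12, 15, 16, 21, 29, 32, 36, 37}

{5, 7, 8, 10, 12, 15, 16, 21, 29, 32, 36, 37}


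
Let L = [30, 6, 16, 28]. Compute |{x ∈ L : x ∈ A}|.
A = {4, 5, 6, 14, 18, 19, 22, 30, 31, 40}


Set A = {4, 5, 6, 14, 18, 19, 22, 30, 31, 40}
Candidates: [30, 6, 16, 28]
Check each candidate:
30 ∈ A, 6 ∈ A, 16 ∉ A, 28 ∉ A
Count of candidates in A: 2

2


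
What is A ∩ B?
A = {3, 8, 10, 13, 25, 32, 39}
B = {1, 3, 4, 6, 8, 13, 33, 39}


Set A = {3, 8, 10, 13, 25, 32, 39}
Set B = {1, 3, 4, 6, 8, 13, 33, 39}
A ∩ B includes only elements in both sets.
Check each element of A against B:
3 ✓, 8 ✓, 10 ✗, 13 ✓, 25 ✗, 32 ✗, 39 ✓
A ∩ B = {3, 8, 13, 39}

{3, 8, 13, 39}


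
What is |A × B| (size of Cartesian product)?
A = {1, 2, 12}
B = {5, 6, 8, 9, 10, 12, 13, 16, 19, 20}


Set A = {1, 2, 12} has 3 elements.
Set B = {5, 6, 8, 9, 10, 12, 13, 16, 19, 20} has 10 elements.
|A × B| = |A| × |B| = 3 × 10 = 30

30


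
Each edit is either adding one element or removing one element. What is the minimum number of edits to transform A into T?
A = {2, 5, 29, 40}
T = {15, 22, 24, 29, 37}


Set A = {2, 5, 29, 40}
Set T = {15, 22, 24, 29, 37}
Elements to remove from A (in A, not in T): {2, 5, 40} → 3 removals
Elements to add to A (in T, not in A): {15, 22, 24, 37} → 4 additions
Total edits = 3 + 4 = 7

7


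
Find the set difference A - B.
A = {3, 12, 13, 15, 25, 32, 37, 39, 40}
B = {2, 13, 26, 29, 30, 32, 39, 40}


Set A = {3, 12, 13, 15, 25, 32, 37, 39, 40}
Set B = {2, 13, 26, 29, 30, 32, 39, 40}
A \ B includes elements in A that are not in B.
Check each element of A:
3 (not in B, keep), 12 (not in B, keep), 13 (in B, remove), 15 (not in B, keep), 25 (not in B, keep), 32 (in B, remove), 37 (not in B, keep), 39 (in B, remove), 40 (in B, remove)
A \ B = {3, 12, 15, 25, 37}

{3, 12, 15, 25, 37}


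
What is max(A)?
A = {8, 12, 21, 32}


Set A = {8, 12, 21, 32}
Elements in ascending order: 8, 12, 21, 32
The largest element is 32.

32


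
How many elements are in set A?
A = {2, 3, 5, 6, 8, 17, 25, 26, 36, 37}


Set A = {2, 3, 5, 6, 8, 17, 25, 26, 36, 37}
Listing elements: 2, 3, 5, 6, 8, 17, 25, 26, 36, 37
Counting: 10 elements
|A| = 10

10


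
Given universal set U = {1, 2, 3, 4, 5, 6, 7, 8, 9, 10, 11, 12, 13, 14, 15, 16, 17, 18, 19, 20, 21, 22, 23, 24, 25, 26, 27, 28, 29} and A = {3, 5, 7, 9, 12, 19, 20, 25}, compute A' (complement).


Universal set U = {1, 2, 3, 4, 5, 6, 7, 8, 9, 10, 11, 12, 13, 14, 15, 16, 17, 18, 19, 20, 21, 22, 23, 24, 25, 26, 27, 28, 29}
Set A = {3, 5, 7, 9, 12, 19, 20, 25}
A' = U \ A = elements in U but not in A
Checking each element of U:
1 (not in A, include), 2 (not in A, include), 3 (in A, exclude), 4 (not in A, include), 5 (in A, exclude), 6 (not in A, include), 7 (in A, exclude), 8 (not in A, include), 9 (in A, exclude), 10 (not in A, include), 11 (not in A, include), 12 (in A, exclude), 13 (not in A, include), 14 (not in A, include), 15 (not in A, include), 16 (not in A, include), 17 (not in A, include), 18 (not in A, include), 19 (in A, exclude), 20 (in A, exclude), 21 (not in A, include), 22 (not in A, include), 23 (not in A, include), 24 (not in A, include), 25 (in A, exclude), 26 (not in A, include), 27 (not in A, include), 28 (not in A, include), 29 (not in A, include)
A' = {1, 2, 4, 6, 8, 10, 11, 13, 14, 15, 16, 17, 18, 21, 22, 23, 24, 26, 27, 28, 29}

{1, 2, 4, 6, 8, 10, 11, 13, 14, 15, 16, 17, 18, 21, 22, 23, 24, 26, 27, 28, 29}


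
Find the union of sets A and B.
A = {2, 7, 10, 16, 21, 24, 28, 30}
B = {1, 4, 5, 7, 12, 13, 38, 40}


Set A = {2, 7, 10, 16, 21, 24, 28, 30}
Set B = {1, 4, 5, 7, 12, 13, 38, 40}
A ∪ B includes all elements in either set.
Elements from A: {2, 7, 10, 16, 21, 24, 28, 30}
Elements from B not already included: {1, 4, 5, 12, 13, 38, 40}
A ∪ B = {1, 2, 4, 5, 7, 10, 12, 13, 16, 21, 24, 28, 30, 38, 40}

{1, 2, 4, 5, 7, 10, 12, 13, 16, 21, 24, 28, 30, 38, 40}


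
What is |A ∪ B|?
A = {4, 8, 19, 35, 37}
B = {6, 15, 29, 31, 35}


Set A = {4, 8, 19, 35, 37}, |A| = 5
Set B = {6, 15, 29, 31, 35}, |B| = 5
A ∩ B = {35}, |A ∩ B| = 1
|A ∪ B| = |A| + |B| - |A ∩ B| = 5 + 5 - 1 = 9

9


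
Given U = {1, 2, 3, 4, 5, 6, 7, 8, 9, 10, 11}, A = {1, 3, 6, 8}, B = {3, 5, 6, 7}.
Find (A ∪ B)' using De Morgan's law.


U = {1, 2, 3, 4, 5, 6, 7, 8, 9, 10, 11}
A = {1, 3, 6, 8}, B = {3, 5, 6, 7}
A ∪ B = {1, 3, 5, 6, 7, 8}
(A ∪ B)' = U \ (A ∪ B) = {2, 4, 9, 10, 11}
Verification via A' ∩ B': A' = {2, 4, 5, 7, 9, 10, 11}, B' = {1, 2, 4, 8, 9, 10, 11}
A' ∩ B' = {2, 4, 9, 10, 11} ✓

{2, 4, 9, 10, 11}


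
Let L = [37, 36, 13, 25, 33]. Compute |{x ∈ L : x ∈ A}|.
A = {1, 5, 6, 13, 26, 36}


Set A = {1, 5, 6, 13, 26, 36}
Candidates: [37, 36, 13, 25, 33]
Check each candidate:
37 ∉ A, 36 ∈ A, 13 ∈ A, 25 ∉ A, 33 ∉ A
Count of candidates in A: 2

2


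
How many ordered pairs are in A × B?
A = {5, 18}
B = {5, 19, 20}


Set A = {5, 18} has 2 elements.
Set B = {5, 19, 20} has 3 elements.
|A × B| = |A| × |B| = 2 × 3 = 6

6


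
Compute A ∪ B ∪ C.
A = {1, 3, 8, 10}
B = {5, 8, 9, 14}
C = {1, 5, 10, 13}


Set A = {1, 3, 8, 10}
Set B = {5, 8, 9, 14}
Set C = {1, 5, 10, 13}
First, A ∪ B = {1, 3, 5, 8, 9, 10, 14}
Then, (A ∪ B) ∪ C = {1, 3, 5, 8, 9, 10, 13, 14}

{1, 3, 5, 8, 9, 10, 13, 14}


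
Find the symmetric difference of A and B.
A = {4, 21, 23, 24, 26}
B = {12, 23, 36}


Set A = {4, 21, 23, 24, 26}
Set B = {12, 23, 36}
A △ B = (A \ B) ∪ (B \ A)
Elements in A but not B: {4, 21, 24, 26}
Elements in B but not A: {12, 36}
A △ B = {4, 12, 21, 24, 26, 36}

{4, 12, 21, 24, 26, 36}


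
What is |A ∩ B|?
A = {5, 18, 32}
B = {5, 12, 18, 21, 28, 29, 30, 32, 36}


Set A = {5, 18, 32}
Set B = {5, 12, 18, 21, 28, 29, 30, 32, 36}
A ∩ B = {5, 18, 32}
|A ∩ B| = 3

3


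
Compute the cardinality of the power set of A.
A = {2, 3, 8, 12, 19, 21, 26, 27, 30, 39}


Set A = {2, 3, 8, 12, 19, 21, 26, 27, 30, 39}
|A| = 10
The power set P(A) contains all subsets of A.
|P(A)| = 2^|A| = 2^10 = 1024

1024


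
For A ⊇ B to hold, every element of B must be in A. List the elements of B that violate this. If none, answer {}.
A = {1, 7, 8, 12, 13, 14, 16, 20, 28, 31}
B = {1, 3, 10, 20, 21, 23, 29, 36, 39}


Set A = {1, 7, 8, 12, 13, 14, 16, 20, 28, 31}
Set B = {1, 3, 10, 20, 21, 23, 29, 36, 39}
Check each element of B against A:
1 ∈ A, 3 ∉ A (include), 10 ∉ A (include), 20 ∈ A, 21 ∉ A (include), 23 ∉ A (include), 29 ∉ A (include), 36 ∉ A (include), 39 ∉ A (include)
Elements of B not in A: {3, 10, 21, 23, 29, 36, 39}

{3, 10, 21, 23, 29, 36, 39}


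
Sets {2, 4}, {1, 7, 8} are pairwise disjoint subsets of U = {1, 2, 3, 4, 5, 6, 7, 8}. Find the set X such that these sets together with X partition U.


U = {1, 2, 3, 4, 5, 6, 7, 8}
Shown blocks: {2, 4}, {1, 7, 8}
A partition's blocks are pairwise disjoint and cover U, so the missing block = U \ (union of shown blocks).
Union of shown blocks: {1, 2, 4, 7, 8}
Missing block = U \ (union) = {3, 5, 6}

{3, 5, 6}


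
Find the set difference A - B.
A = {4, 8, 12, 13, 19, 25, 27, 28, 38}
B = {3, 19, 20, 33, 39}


Set A = {4, 8, 12, 13, 19, 25, 27, 28, 38}
Set B = {3, 19, 20, 33, 39}
A \ B includes elements in A that are not in B.
Check each element of A:
4 (not in B, keep), 8 (not in B, keep), 12 (not in B, keep), 13 (not in B, keep), 19 (in B, remove), 25 (not in B, keep), 27 (not in B, keep), 28 (not in B, keep), 38 (not in B, keep)
A \ B = {4, 8, 12, 13, 25, 27, 28, 38}

{4, 8, 12, 13, 25, 27, 28, 38}


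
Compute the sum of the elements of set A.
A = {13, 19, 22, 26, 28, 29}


Set A = {13, 19, 22, 26, 28, 29}
Sum = 13 + 19 + 22 + 26 + 28 + 29 = 137

137


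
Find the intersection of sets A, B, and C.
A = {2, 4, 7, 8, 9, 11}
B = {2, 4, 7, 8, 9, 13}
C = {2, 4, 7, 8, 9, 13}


Set A = {2, 4, 7, 8, 9, 11}
Set B = {2, 4, 7, 8, 9, 13}
Set C = {2, 4, 7, 8, 9, 13}
First, A ∩ B = {2, 4, 7, 8, 9}
Then, (A ∩ B) ∩ C = {2, 4, 7, 8, 9}

{2, 4, 7, 8, 9}


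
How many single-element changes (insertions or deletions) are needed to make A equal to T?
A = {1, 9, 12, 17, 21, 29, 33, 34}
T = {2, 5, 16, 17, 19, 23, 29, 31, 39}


Set A = {1, 9, 12, 17, 21, 29, 33, 34}
Set T = {2, 5, 16, 17, 19, 23, 29, 31, 39}
Elements to remove from A (in A, not in T): {1, 9, 12, 21, 33, 34} → 6 removals
Elements to add to A (in T, not in A): {2, 5, 16, 19, 23, 31, 39} → 7 additions
Total edits = 6 + 7 = 13

13


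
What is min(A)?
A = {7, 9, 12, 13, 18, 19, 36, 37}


Set A = {7, 9, 12, 13, 18, 19, 36, 37}
Elements in ascending order: 7, 9, 12, 13, 18, 19, 36, 37
The smallest element is 7.

7


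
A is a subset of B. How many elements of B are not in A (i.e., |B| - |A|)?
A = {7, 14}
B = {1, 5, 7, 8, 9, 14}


Set A = {7, 14}, |A| = 2
Set B = {1, 5, 7, 8, 9, 14}, |B| = 6
Since A ⊆ B: B \ A = {1, 5, 8, 9}
|B| - |A| = 6 - 2 = 4

4


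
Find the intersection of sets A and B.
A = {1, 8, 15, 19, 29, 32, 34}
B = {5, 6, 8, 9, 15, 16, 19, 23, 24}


Set A = {1, 8, 15, 19, 29, 32, 34}
Set B = {5, 6, 8, 9, 15, 16, 19, 23, 24}
A ∩ B includes only elements in both sets.
Check each element of A against B:
1 ✗, 8 ✓, 15 ✓, 19 ✓, 29 ✗, 32 ✗, 34 ✗
A ∩ B = {8, 15, 19}

{8, 15, 19}


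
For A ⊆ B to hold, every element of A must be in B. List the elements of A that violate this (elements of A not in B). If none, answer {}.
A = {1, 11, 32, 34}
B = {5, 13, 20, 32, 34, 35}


Set A = {1, 11, 32, 34}
Set B = {5, 13, 20, 32, 34, 35}
Check each element of A against B:
1 ∉ B (include), 11 ∉ B (include), 32 ∈ B, 34 ∈ B
Elements of A not in B: {1, 11}

{1, 11}


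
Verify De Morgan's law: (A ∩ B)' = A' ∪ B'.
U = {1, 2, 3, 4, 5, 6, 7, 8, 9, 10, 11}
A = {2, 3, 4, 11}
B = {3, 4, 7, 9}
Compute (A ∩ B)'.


U = {1, 2, 3, 4, 5, 6, 7, 8, 9, 10, 11}
A = {2, 3, 4, 11}, B = {3, 4, 7, 9}
A ∩ B = {3, 4}
(A ∩ B)' = U \ (A ∩ B) = {1, 2, 5, 6, 7, 8, 9, 10, 11}
Verification via A' ∪ B': A' = {1, 5, 6, 7, 8, 9, 10}, B' = {1, 2, 5, 6, 8, 10, 11}
A' ∪ B' = {1, 2, 5, 6, 7, 8, 9, 10, 11} ✓

{1, 2, 5, 6, 7, 8, 9, 10, 11}


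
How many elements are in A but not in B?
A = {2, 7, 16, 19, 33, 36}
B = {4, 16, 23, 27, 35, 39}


Set A = {2, 7, 16, 19, 33, 36}
Set B = {4, 16, 23, 27, 35, 39}
A \ B = {2, 7, 19, 33, 36}
|A \ B| = 5

5


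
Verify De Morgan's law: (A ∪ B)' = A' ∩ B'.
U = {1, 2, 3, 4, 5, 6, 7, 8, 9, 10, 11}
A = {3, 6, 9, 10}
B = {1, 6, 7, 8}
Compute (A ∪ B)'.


U = {1, 2, 3, 4, 5, 6, 7, 8, 9, 10, 11}
A = {3, 6, 9, 10}, B = {1, 6, 7, 8}
A ∪ B = {1, 3, 6, 7, 8, 9, 10}
(A ∪ B)' = U \ (A ∪ B) = {2, 4, 5, 11}
Verification via A' ∩ B': A' = {1, 2, 4, 5, 7, 8, 11}, B' = {2, 3, 4, 5, 9, 10, 11}
A' ∩ B' = {2, 4, 5, 11} ✓

{2, 4, 5, 11}


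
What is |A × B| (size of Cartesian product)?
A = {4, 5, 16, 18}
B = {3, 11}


Set A = {4, 5, 16, 18} has 4 elements.
Set B = {3, 11} has 2 elements.
|A × B| = |A| × |B| = 4 × 2 = 8

8


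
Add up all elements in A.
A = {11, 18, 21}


Set A = {11, 18, 21}
Sum = 11 + 18 + 21 = 50

50


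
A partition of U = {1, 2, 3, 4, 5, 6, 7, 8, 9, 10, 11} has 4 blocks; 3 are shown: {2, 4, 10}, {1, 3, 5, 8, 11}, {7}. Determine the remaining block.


U = {1, 2, 3, 4, 5, 6, 7, 8, 9, 10, 11}
Shown blocks: {2, 4, 10}, {1, 3, 5, 8, 11}, {7}
A partition's blocks are pairwise disjoint and cover U, so the missing block = U \ (union of shown blocks).
Union of shown blocks: {1, 2, 3, 4, 5, 7, 8, 10, 11}
Missing block = U \ (union) = {6, 9}

{6, 9}


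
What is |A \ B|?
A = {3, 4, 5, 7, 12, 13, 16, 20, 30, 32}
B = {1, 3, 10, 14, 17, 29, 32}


Set A = {3, 4, 5, 7, 12, 13, 16, 20, 30, 32}
Set B = {1, 3, 10, 14, 17, 29, 32}
A \ B = {4, 5, 7, 12, 13, 16, 20, 30}
|A \ B| = 8

8


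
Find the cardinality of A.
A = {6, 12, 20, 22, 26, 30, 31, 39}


Set A = {6, 12, 20, 22, 26, 30, 31, 39}
Listing elements: 6, 12, 20, 22, 26, 30, 31, 39
Counting: 8 elements
|A| = 8

8


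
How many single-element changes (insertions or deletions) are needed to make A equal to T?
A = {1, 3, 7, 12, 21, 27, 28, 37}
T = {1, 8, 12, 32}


Set A = {1, 3, 7, 12, 21, 27, 28, 37}
Set T = {1, 8, 12, 32}
Elements to remove from A (in A, not in T): {3, 7, 21, 27, 28, 37} → 6 removals
Elements to add to A (in T, not in A): {8, 32} → 2 additions
Total edits = 6 + 2 = 8

8


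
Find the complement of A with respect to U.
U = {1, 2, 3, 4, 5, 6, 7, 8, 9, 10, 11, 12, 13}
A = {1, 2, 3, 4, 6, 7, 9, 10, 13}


Universal set U = {1, 2, 3, 4, 5, 6, 7, 8, 9, 10, 11, 12, 13}
Set A = {1, 2, 3, 4, 6, 7, 9, 10, 13}
A' = U \ A = elements in U but not in A
Checking each element of U:
1 (in A, exclude), 2 (in A, exclude), 3 (in A, exclude), 4 (in A, exclude), 5 (not in A, include), 6 (in A, exclude), 7 (in A, exclude), 8 (not in A, include), 9 (in A, exclude), 10 (in A, exclude), 11 (not in A, include), 12 (not in A, include), 13 (in A, exclude)
A' = {5, 8, 11, 12}

{5, 8, 11, 12}


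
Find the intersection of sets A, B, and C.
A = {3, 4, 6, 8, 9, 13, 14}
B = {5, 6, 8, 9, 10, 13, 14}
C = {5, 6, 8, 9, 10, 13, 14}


Set A = {3, 4, 6, 8, 9, 13, 14}
Set B = {5, 6, 8, 9, 10, 13, 14}
Set C = {5, 6, 8, 9, 10, 13, 14}
First, A ∩ B = {6, 8, 9, 13, 14}
Then, (A ∩ B) ∩ C = {6, 8, 9, 13, 14}

{6, 8, 9, 13, 14}


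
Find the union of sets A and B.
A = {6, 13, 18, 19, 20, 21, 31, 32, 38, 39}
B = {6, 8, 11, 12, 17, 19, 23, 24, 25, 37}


Set A = {6, 13, 18, 19, 20, 21, 31, 32, 38, 39}
Set B = {6, 8, 11, 12, 17, 19, 23, 24, 25, 37}
A ∪ B includes all elements in either set.
Elements from A: {6, 13, 18, 19, 20, 21, 31, 32, 38, 39}
Elements from B not already included: {8, 11, 12, 17, 23, 24, 25, 37}
A ∪ B = {6, 8, 11, 12, 13, 17, 18, 19, 20, 21, 23, 24, 25, 31, 32, 37, 38, 39}

{6, 8, 11, 12, 13, 17, 18, 19, 20, 21, 23, 24, 25, 31, 32, 37, 38, 39}


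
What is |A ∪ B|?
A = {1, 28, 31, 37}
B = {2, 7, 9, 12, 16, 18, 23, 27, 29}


Set A = {1, 28, 31, 37}, |A| = 4
Set B = {2, 7, 9, 12, 16, 18, 23, 27, 29}, |B| = 9
A ∩ B = {}, |A ∩ B| = 0
|A ∪ B| = |A| + |B| - |A ∩ B| = 4 + 9 - 0 = 13

13


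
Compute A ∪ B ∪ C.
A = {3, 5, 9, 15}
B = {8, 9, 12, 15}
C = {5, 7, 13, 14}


Set A = {3, 5, 9, 15}
Set B = {8, 9, 12, 15}
Set C = {5, 7, 13, 14}
First, A ∪ B = {3, 5, 8, 9, 12, 15}
Then, (A ∪ B) ∪ C = {3, 5, 7, 8, 9, 12, 13, 14, 15}

{3, 5, 7, 8, 9, 12, 13, 14, 15}


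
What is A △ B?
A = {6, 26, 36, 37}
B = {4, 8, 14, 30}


Set A = {6, 26, 36, 37}
Set B = {4, 8, 14, 30}
A △ B = (A \ B) ∪ (B \ A)
Elements in A but not B: {6, 26, 36, 37}
Elements in B but not A: {4, 8, 14, 30}
A △ B = {4, 6, 8, 14, 26, 30, 36, 37}

{4, 6, 8, 14, 26, 30, 36, 37}


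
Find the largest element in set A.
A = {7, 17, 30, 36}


Set A = {7, 17, 30, 36}
Elements in ascending order: 7, 17, 30, 36
The largest element is 36.

36


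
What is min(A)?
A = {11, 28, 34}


Set A = {11, 28, 34}
Elements in ascending order: 11, 28, 34
The smallest element is 11.

11


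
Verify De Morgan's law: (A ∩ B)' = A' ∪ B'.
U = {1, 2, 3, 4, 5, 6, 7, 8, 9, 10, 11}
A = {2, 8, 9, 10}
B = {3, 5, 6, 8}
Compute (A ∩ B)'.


U = {1, 2, 3, 4, 5, 6, 7, 8, 9, 10, 11}
A = {2, 8, 9, 10}, B = {3, 5, 6, 8}
A ∩ B = {8}
(A ∩ B)' = U \ (A ∩ B) = {1, 2, 3, 4, 5, 6, 7, 9, 10, 11}
Verification via A' ∪ B': A' = {1, 3, 4, 5, 6, 7, 11}, B' = {1, 2, 4, 7, 9, 10, 11}
A' ∪ B' = {1, 2, 3, 4, 5, 6, 7, 9, 10, 11} ✓

{1, 2, 3, 4, 5, 6, 7, 9, 10, 11}


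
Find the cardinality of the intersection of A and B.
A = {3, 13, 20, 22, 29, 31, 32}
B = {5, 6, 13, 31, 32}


Set A = {3, 13, 20, 22, 29, 31, 32}
Set B = {5, 6, 13, 31, 32}
A ∩ B = {13, 31, 32}
|A ∩ B| = 3

3


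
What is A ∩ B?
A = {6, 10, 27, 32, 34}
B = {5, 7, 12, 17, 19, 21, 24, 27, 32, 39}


Set A = {6, 10, 27, 32, 34}
Set B = {5, 7, 12, 17, 19, 21, 24, 27, 32, 39}
A ∩ B includes only elements in both sets.
Check each element of A against B:
6 ✗, 10 ✗, 27 ✓, 32 ✓, 34 ✗
A ∩ B = {27, 32}

{27, 32}


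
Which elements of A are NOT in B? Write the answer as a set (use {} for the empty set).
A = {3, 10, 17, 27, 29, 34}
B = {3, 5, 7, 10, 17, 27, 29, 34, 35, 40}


Set A = {3, 10, 17, 27, 29, 34}
Set B = {3, 5, 7, 10, 17, 27, 29, 34, 35, 40}
Check each element of A against B:
3 ∈ B, 10 ∈ B, 17 ∈ B, 27 ∈ B, 29 ∈ B, 34 ∈ B
Elements of A not in B: {}

{}


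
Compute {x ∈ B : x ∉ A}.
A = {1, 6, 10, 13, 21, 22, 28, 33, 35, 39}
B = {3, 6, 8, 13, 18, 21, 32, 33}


Set A = {1, 6, 10, 13, 21, 22, 28, 33, 35, 39}
Set B = {3, 6, 8, 13, 18, 21, 32, 33}
Check each element of B against A:
3 ∉ A (include), 6 ∈ A, 8 ∉ A (include), 13 ∈ A, 18 ∉ A (include), 21 ∈ A, 32 ∉ A (include), 33 ∈ A
Elements of B not in A: {3, 8, 18, 32}

{3, 8, 18, 32}


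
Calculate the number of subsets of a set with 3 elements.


The set has 3 elements.
The power set contains all possible subsets.
|P(A)| = 2^|A| = 2^3 = 8

8


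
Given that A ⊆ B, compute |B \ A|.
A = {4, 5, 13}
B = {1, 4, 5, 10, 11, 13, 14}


Set A = {4, 5, 13}, |A| = 3
Set B = {1, 4, 5, 10, 11, 13, 14}, |B| = 7
Since A ⊆ B: B \ A = {1, 10, 11, 14}
|B| - |A| = 7 - 3 = 4

4


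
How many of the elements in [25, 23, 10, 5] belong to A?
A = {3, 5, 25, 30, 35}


Set A = {3, 5, 25, 30, 35}
Candidates: [25, 23, 10, 5]
Check each candidate:
25 ∈ A, 23 ∉ A, 10 ∉ A, 5 ∈ A
Count of candidates in A: 2

2


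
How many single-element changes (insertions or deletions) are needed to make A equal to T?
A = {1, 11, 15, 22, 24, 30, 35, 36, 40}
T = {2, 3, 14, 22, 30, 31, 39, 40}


Set A = {1, 11, 15, 22, 24, 30, 35, 36, 40}
Set T = {2, 3, 14, 22, 30, 31, 39, 40}
Elements to remove from A (in A, not in T): {1, 11, 15, 24, 35, 36} → 6 removals
Elements to add to A (in T, not in A): {2, 3, 14, 31, 39} → 5 additions
Total edits = 6 + 5 = 11

11


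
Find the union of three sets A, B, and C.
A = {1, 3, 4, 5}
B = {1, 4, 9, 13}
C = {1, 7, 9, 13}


Set A = {1, 3, 4, 5}
Set B = {1, 4, 9, 13}
Set C = {1, 7, 9, 13}
First, A ∪ B = {1, 3, 4, 5, 9, 13}
Then, (A ∪ B) ∪ C = {1, 3, 4, 5, 7, 9, 13}

{1, 3, 4, 5, 7, 9, 13}


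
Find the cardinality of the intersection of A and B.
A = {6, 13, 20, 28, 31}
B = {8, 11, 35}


Set A = {6, 13, 20, 28, 31}
Set B = {8, 11, 35}
A ∩ B = {}
|A ∩ B| = 0

0


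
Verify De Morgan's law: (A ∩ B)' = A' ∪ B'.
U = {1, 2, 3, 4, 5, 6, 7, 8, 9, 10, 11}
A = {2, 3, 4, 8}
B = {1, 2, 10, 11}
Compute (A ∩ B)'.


U = {1, 2, 3, 4, 5, 6, 7, 8, 9, 10, 11}
A = {2, 3, 4, 8}, B = {1, 2, 10, 11}
A ∩ B = {2}
(A ∩ B)' = U \ (A ∩ B) = {1, 3, 4, 5, 6, 7, 8, 9, 10, 11}
Verification via A' ∪ B': A' = {1, 5, 6, 7, 9, 10, 11}, B' = {3, 4, 5, 6, 7, 8, 9}
A' ∪ B' = {1, 3, 4, 5, 6, 7, 8, 9, 10, 11} ✓

{1, 3, 4, 5, 6, 7, 8, 9, 10, 11}


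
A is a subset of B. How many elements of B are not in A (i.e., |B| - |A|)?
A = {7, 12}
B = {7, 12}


Set A = {7, 12}, |A| = 2
Set B = {7, 12}, |B| = 2
Since A ⊆ B: B \ A = {}
|B| - |A| = 2 - 2 = 0

0


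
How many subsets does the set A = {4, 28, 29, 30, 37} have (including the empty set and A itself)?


Set A = {4, 28, 29, 30, 37}
|A| = 5
The power set P(A) contains all subsets of A.
|P(A)| = 2^|A| = 2^5 = 32

32


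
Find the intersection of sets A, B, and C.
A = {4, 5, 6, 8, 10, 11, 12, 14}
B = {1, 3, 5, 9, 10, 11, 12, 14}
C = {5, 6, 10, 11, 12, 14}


Set A = {4, 5, 6, 8, 10, 11, 12, 14}
Set B = {1, 3, 5, 9, 10, 11, 12, 14}
Set C = {5, 6, 10, 11, 12, 14}
First, A ∩ B = {5, 10, 11, 12, 14}
Then, (A ∩ B) ∩ C = {5, 10, 11, 12, 14}

{5, 10, 11, 12, 14}


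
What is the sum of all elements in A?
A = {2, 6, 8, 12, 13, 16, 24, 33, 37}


Set A = {2, 6, 8, 12, 13, 16, 24, 33, 37}
Sum = 2 + 6 + 8 + 12 + 13 + 16 + 24 + 33 + 37 = 151

151


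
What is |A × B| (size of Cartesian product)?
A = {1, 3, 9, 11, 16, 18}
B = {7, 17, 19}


Set A = {1, 3, 9, 11, 16, 18} has 6 elements.
Set B = {7, 17, 19} has 3 elements.
|A × B| = |A| × |B| = 6 × 3 = 18

18


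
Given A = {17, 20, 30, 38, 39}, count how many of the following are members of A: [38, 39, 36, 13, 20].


Set A = {17, 20, 30, 38, 39}
Candidates: [38, 39, 36, 13, 20]
Check each candidate:
38 ∈ A, 39 ∈ A, 36 ∉ A, 13 ∉ A, 20 ∈ A
Count of candidates in A: 3

3


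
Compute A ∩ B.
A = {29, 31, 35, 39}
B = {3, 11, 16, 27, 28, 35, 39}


Set A = {29, 31, 35, 39}
Set B = {3, 11, 16, 27, 28, 35, 39}
A ∩ B includes only elements in both sets.
Check each element of A against B:
29 ✗, 31 ✗, 35 ✓, 39 ✓
A ∩ B = {35, 39}

{35, 39}


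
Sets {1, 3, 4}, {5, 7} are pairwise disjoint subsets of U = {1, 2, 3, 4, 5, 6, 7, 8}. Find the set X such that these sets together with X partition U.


U = {1, 2, 3, 4, 5, 6, 7, 8}
Shown blocks: {1, 3, 4}, {5, 7}
A partition's blocks are pairwise disjoint and cover U, so the missing block = U \ (union of shown blocks).
Union of shown blocks: {1, 3, 4, 5, 7}
Missing block = U \ (union) = {2, 6, 8}

{2, 6, 8}


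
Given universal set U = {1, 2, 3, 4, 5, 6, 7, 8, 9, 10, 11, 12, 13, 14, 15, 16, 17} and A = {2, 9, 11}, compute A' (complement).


Universal set U = {1, 2, 3, 4, 5, 6, 7, 8, 9, 10, 11, 12, 13, 14, 15, 16, 17}
Set A = {2, 9, 11}
A' = U \ A = elements in U but not in A
Checking each element of U:
1 (not in A, include), 2 (in A, exclude), 3 (not in A, include), 4 (not in A, include), 5 (not in A, include), 6 (not in A, include), 7 (not in A, include), 8 (not in A, include), 9 (in A, exclude), 10 (not in A, include), 11 (in A, exclude), 12 (not in A, include), 13 (not in A, include), 14 (not in A, include), 15 (not in A, include), 16 (not in A, include), 17 (not in A, include)
A' = {1, 3, 4, 5, 6, 7, 8, 10, 12, 13, 14, 15, 16, 17}

{1, 3, 4, 5, 6, 7, 8, 10, 12, 13, 14, 15, 16, 17}


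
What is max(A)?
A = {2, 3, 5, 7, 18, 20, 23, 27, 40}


Set A = {2, 3, 5, 7, 18, 20, 23, 27, 40}
Elements in ascending order: 2, 3, 5, 7, 18, 20, 23, 27, 40
The largest element is 40.

40


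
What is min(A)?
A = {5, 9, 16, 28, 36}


Set A = {5, 9, 16, 28, 36}
Elements in ascending order: 5, 9, 16, 28, 36
The smallest element is 5.

5


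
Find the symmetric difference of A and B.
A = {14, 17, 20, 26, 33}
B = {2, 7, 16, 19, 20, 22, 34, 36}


Set A = {14, 17, 20, 26, 33}
Set B = {2, 7, 16, 19, 20, 22, 34, 36}
A △ B = (A \ B) ∪ (B \ A)
Elements in A but not B: {14, 17, 26, 33}
Elements in B but not A: {2, 7, 16, 19, 22, 34, 36}
A △ B = {2, 7, 14, 16, 17, 19, 22, 26, 33, 34, 36}

{2, 7, 14, 16, 17, 19, 22, 26, 33, 34, 36}


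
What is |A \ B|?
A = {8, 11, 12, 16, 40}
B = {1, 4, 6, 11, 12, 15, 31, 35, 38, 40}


Set A = {8, 11, 12, 16, 40}
Set B = {1, 4, 6, 11, 12, 15, 31, 35, 38, 40}
A \ B = {8, 16}
|A \ B| = 2

2


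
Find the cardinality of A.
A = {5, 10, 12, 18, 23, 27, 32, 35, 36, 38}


Set A = {5, 10, 12, 18, 23, 27, 32, 35, 36, 38}
Listing elements: 5, 10, 12, 18, 23, 27, 32, 35, 36, 38
Counting: 10 elements
|A| = 10

10


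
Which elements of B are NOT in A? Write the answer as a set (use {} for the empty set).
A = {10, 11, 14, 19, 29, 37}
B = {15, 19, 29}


Set A = {10, 11, 14, 19, 29, 37}
Set B = {15, 19, 29}
Check each element of B against A:
15 ∉ A (include), 19 ∈ A, 29 ∈ A
Elements of B not in A: {15}

{15}


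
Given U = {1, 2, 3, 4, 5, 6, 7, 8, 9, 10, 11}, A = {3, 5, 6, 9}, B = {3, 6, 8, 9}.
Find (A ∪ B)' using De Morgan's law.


U = {1, 2, 3, 4, 5, 6, 7, 8, 9, 10, 11}
A = {3, 5, 6, 9}, B = {3, 6, 8, 9}
A ∪ B = {3, 5, 6, 8, 9}
(A ∪ B)' = U \ (A ∪ B) = {1, 2, 4, 7, 10, 11}
Verification via A' ∩ B': A' = {1, 2, 4, 7, 8, 10, 11}, B' = {1, 2, 4, 5, 7, 10, 11}
A' ∩ B' = {1, 2, 4, 7, 10, 11} ✓

{1, 2, 4, 7, 10, 11}


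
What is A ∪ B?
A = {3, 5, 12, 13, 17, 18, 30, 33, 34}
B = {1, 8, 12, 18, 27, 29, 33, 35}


Set A = {3, 5, 12, 13, 17, 18, 30, 33, 34}
Set B = {1, 8, 12, 18, 27, 29, 33, 35}
A ∪ B includes all elements in either set.
Elements from A: {3, 5, 12, 13, 17, 18, 30, 33, 34}
Elements from B not already included: {1, 8, 27, 29, 35}
A ∪ B = {1, 3, 5, 8, 12, 13, 17, 18, 27, 29, 30, 33, 34, 35}

{1, 3, 5, 8, 12, 13, 17, 18, 27, 29, 30, 33, 34, 35}


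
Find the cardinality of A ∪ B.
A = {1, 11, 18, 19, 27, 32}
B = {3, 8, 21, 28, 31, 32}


Set A = {1, 11, 18, 19, 27, 32}, |A| = 6
Set B = {3, 8, 21, 28, 31, 32}, |B| = 6
A ∩ B = {32}, |A ∩ B| = 1
|A ∪ B| = |A| + |B| - |A ∩ B| = 6 + 6 - 1 = 11

11


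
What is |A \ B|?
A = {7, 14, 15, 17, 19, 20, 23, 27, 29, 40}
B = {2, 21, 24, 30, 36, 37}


Set A = {7, 14, 15, 17, 19, 20, 23, 27, 29, 40}
Set B = {2, 21, 24, 30, 36, 37}
A \ B = {7, 14, 15, 17, 19, 20, 23, 27, 29, 40}
|A \ B| = 10

10


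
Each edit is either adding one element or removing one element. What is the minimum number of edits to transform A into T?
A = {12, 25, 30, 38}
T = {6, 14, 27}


Set A = {12, 25, 30, 38}
Set T = {6, 14, 27}
Elements to remove from A (in A, not in T): {12, 25, 30, 38} → 4 removals
Elements to add to A (in T, not in A): {6, 14, 27} → 3 additions
Total edits = 4 + 3 = 7

7


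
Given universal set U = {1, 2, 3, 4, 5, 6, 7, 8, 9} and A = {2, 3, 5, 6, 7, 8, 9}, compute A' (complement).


Universal set U = {1, 2, 3, 4, 5, 6, 7, 8, 9}
Set A = {2, 3, 5, 6, 7, 8, 9}
A' = U \ A = elements in U but not in A
Checking each element of U:
1 (not in A, include), 2 (in A, exclude), 3 (in A, exclude), 4 (not in A, include), 5 (in A, exclude), 6 (in A, exclude), 7 (in A, exclude), 8 (in A, exclude), 9 (in A, exclude)
A' = {1, 4}

{1, 4}


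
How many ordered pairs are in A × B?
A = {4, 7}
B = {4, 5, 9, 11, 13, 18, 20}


Set A = {4, 7} has 2 elements.
Set B = {4, 5, 9, 11, 13, 18, 20} has 7 elements.
|A × B| = |A| × |B| = 2 × 7 = 14

14


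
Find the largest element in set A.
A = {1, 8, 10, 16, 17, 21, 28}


Set A = {1, 8, 10, 16, 17, 21, 28}
Elements in ascending order: 1, 8, 10, 16, 17, 21, 28
The largest element is 28.

28


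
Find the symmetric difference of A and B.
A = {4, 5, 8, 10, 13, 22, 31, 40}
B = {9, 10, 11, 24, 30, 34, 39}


Set A = {4, 5, 8, 10, 13, 22, 31, 40}
Set B = {9, 10, 11, 24, 30, 34, 39}
A △ B = (A \ B) ∪ (B \ A)
Elements in A but not B: {4, 5, 8, 13, 22, 31, 40}
Elements in B but not A: {9, 11, 24, 30, 34, 39}
A △ B = {4, 5, 8, 9, 11, 13, 22, 24, 30, 31, 34, 39, 40}

{4, 5, 8, 9, 11, 13, 22, 24, 30, 31, 34, 39, 40}


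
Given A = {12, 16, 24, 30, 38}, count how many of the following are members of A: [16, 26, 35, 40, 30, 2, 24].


Set A = {12, 16, 24, 30, 38}
Candidates: [16, 26, 35, 40, 30, 2, 24]
Check each candidate:
16 ∈ A, 26 ∉ A, 35 ∉ A, 40 ∉ A, 30 ∈ A, 2 ∉ A, 24 ∈ A
Count of candidates in A: 3

3


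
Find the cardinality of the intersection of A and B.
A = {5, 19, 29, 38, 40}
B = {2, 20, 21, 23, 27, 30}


Set A = {5, 19, 29, 38, 40}
Set B = {2, 20, 21, 23, 27, 30}
A ∩ B = {}
|A ∩ B| = 0

0


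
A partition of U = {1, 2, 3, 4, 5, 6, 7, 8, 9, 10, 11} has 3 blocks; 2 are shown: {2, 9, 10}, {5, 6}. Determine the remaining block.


U = {1, 2, 3, 4, 5, 6, 7, 8, 9, 10, 11}
Shown blocks: {2, 9, 10}, {5, 6}
A partition's blocks are pairwise disjoint and cover U, so the missing block = U \ (union of shown blocks).
Union of shown blocks: {2, 5, 6, 9, 10}
Missing block = U \ (union) = {1, 3, 4, 7, 8, 11}

{1, 3, 4, 7, 8, 11}


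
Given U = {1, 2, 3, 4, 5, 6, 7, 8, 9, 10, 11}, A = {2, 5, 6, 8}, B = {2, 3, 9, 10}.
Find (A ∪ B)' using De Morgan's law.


U = {1, 2, 3, 4, 5, 6, 7, 8, 9, 10, 11}
A = {2, 5, 6, 8}, B = {2, 3, 9, 10}
A ∪ B = {2, 3, 5, 6, 8, 9, 10}
(A ∪ B)' = U \ (A ∪ B) = {1, 4, 7, 11}
Verification via A' ∩ B': A' = {1, 3, 4, 7, 9, 10, 11}, B' = {1, 4, 5, 6, 7, 8, 11}
A' ∩ B' = {1, 4, 7, 11} ✓

{1, 4, 7, 11}


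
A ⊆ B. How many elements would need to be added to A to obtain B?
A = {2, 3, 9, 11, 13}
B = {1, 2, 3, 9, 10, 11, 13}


Set A = {2, 3, 9, 11, 13}, |A| = 5
Set B = {1, 2, 3, 9, 10, 11, 13}, |B| = 7
Since A ⊆ B: B \ A = {1, 10}
|B| - |A| = 7 - 5 = 2

2


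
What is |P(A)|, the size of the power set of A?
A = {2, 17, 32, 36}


Set A = {2, 17, 32, 36}
|A| = 4
The power set P(A) contains all subsets of A.
|P(A)| = 2^|A| = 2^4 = 16

16


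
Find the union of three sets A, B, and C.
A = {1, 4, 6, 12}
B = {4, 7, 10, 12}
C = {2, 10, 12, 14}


Set A = {1, 4, 6, 12}
Set B = {4, 7, 10, 12}
Set C = {2, 10, 12, 14}
First, A ∪ B = {1, 4, 6, 7, 10, 12}
Then, (A ∪ B) ∪ C = {1, 2, 4, 6, 7, 10, 12, 14}

{1, 2, 4, 6, 7, 10, 12, 14}


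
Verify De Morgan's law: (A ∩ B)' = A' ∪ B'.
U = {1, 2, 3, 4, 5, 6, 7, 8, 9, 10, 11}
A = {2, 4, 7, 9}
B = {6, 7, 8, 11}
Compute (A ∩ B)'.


U = {1, 2, 3, 4, 5, 6, 7, 8, 9, 10, 11}
A = {2, 4, 7, 9}, B = {6, 7, 8, 11}
A ∩ B = {7}
(A ∩ B)' = U \ (A ∩ B) = {1, 2, 3, 4, 5, 6, 8, 9, 10, 11}
Verification via A' ∪ B': A' = {1, 3, 5, 6, 8, 10, 11}, B' = {1, 2, 3, 4, 5, 9, 10}
A' ∪ B' = {1, 2, 3, 4, 5, 6, 8, 9, 10, 11} ✓

{1, 2, 3, 4, 5, 6, 8, 9, 10, 11}


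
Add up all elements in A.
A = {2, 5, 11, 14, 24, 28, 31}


Set A = {2, 5, 11, 14, 24, 28, 31}
Sum = 2 + 5 + 11 + 14 + 24 + 28 + 31 = 115

115


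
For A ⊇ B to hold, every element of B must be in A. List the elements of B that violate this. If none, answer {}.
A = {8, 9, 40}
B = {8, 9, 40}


Set A = {8, 9, 40}
Set B = {8, 9, 40}
Check each element of B against A:
8 ∈ A, 9 ∈ A, 40 ∈ A
Elements of B not in A: {}

{}


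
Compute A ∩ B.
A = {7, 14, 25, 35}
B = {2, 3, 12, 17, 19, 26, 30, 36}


Set A = {7, 14, 25, 35}
Set B = {2, 3, 12, 17, 19, 26, 30, 36}
A ∩ B includes only elements in both sets.
Check each element of A against B:
7 ✗, 14 ✗, 25 ✗, 35 ✗
A ∩ B = {}

{}


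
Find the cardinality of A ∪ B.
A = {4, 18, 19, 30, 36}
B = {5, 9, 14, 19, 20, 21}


Set A = {4, 18, 19, 30, 36}, |A| = 5
Set B = {5, 9, 14, 19, 20, 21}, |B| = 6
A ∩ B = {19}, |A ∩ B| = 1
|A ∪ B| = |A| + |B| - |A ∩ B| = 5 + 6 - 1 = 10

10


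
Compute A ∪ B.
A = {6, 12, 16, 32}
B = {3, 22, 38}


Set A = {6, 12, 16, 32}
Set B = {3, 22, 38}
A ∪ B includes all elements in either set.
Elements from A: {6, 12, 16, 32}
Elements from B not already included: {3, 22, 38}
A ∪ B = {3, 6, 12, 16, 22, 32, 38}

{3, 6, 12, 16, 22, 32, 38}


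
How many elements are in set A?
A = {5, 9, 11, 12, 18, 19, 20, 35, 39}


Set A = {5, 9, 11, 12, 18, 19, 20, 35, 39}
Listing elements: 5, 9, 11, 12, 18, 19, 20, 35, 39
Counting: 9 elements
|A| = 9

9


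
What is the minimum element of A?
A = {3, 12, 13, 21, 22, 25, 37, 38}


Set A = {3, 12, 13, 21, 22, 25, 37, 38}
Elements in ascending order: 3, 12, 13, 21, 22, 25, 37, 38
The smallest element is 3.

3


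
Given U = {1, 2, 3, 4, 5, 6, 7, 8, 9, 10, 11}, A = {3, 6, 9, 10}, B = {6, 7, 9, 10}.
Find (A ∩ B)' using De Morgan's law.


U = {1, 2, 3, 4, 5, 6, 7, 8, 9, 10, 11}
A = {3, 6, 9, 10}, B = {6, 7, 9, 10}
A ∩ B = {6, 9, 10}
(A ∩ B)' = U \ (A ∩ B) = {1, 2, 3, 4, 5, 7, 8, 11}
Verification via A' ∪ B': A' = {1, 2, 4, 5, 7, 8, 11}, B' = {1, 2, 3, 4, 5, 8, 11}
A' ∪ B' = {1, 2, 3, 4, 5, 7, 8, 11} ✓

{1, 2, 3, 4, 5, 7, 8, 11}


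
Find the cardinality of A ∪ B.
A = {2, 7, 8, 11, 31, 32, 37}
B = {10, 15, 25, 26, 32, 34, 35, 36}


Set A = {2, 7, 8, 11, 31, 32, 37}, |A| = 7
Set B = {10, 15, 25, 26, 32, 34, 35, 36}, |B| = 8
A ∩ B = {32}, |A ∩ B| = 1
|A ∪ B| = |A| + |B| - |A ∩ B| = 7 + 8 - 1 = 14

14


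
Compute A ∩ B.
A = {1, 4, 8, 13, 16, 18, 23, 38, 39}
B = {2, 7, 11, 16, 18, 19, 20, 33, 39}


Set A = {1, 4, 8, 13, 16, 18, 23, 38, 39}
Set B = {2, 7, 11, 16, 18, 19, 20, 33, 39}
A ∩ B includes only elements in both sets.
Check each element of A against B:
1 ✗, 4 ✗, 8 ✗, 13 ✗, 16 ✓, 18 ✓, 23 ✗, 38 ✗, 39 ✓
A ∩ B = {16, 18, 39}

{16, 18, 39}


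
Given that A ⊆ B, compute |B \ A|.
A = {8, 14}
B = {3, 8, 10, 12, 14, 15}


Set A = {8, 14}, |A| = 2
Set B = {3, 8, 10, 12, 14, 15}, |B| = 6
Since A ⊆ B: B \ A = {3, 10, 12, 15}
|B| - |A| = 6 - 2 = 4

4


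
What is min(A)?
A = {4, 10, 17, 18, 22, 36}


Set A = {4, 10, 17, 18, 22, 36}
Elements in ascending order: 4, 10, 17, 18, 22, 36
The smallest element is 4.

4


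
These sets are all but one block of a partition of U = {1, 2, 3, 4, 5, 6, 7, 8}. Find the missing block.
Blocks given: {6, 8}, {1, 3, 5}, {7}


U = {1, 2, 3, 4, 5, 6, 7, 8}
Shown blocks: {6, 8}, {1, 3, 5}, {7}
A partition's blocks are pairwise disjoint and cover U, so the missing block = U \ (union of shown blocks).
Union of shown blocks: {1, 3, 5, 6, 7, 8}
Missing block = U \ (union) = {2, 4}

{2, 4}


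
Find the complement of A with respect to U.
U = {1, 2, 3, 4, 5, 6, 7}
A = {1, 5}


Universal set U = {1, 2, 3, 4, 5, 6, 7}
Set A = {1, 5}
A' = U \ A = elements in U but not in A
Checking each element of U:
1 (in A, exclude), 2 (not in A, include), 3 (not in A, include), 4 (not in A, include), 5 (in A, exclude), 6 (not in A, include), 7 (not in A, include)
A' = {2, 3, 4, 6, 7}

{2, 3, 4, 6, 7}


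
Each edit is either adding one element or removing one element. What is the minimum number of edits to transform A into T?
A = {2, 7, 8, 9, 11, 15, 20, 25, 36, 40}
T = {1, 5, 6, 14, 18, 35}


Set A = {2, 7, 8, 9, 11, 15, 20, 25, 36, 40}
Set T = {1, 5, 6, 14, 18, 35}
Elements to remove from A (in A, not in T): {2, 7, 8, 9, 11, 15, 20, 25, 36, 40} → 10 removals
Elements to add to A (in T, not in A): {1, 5, 6, 14, 18, 35} → 6 additions
Total edits = 10 + 6 = 16

16


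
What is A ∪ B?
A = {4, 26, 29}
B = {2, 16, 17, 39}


Set A = {4, 26, 29}
Set B = {2, 16, 17, 39}
A ∪ B includes all elements in either set.
Elements from A: {4, 26, 29}
Elements from B not already included: {2, 16, 17, 39}
A ∪ B = {2, 4, 16, 17, 26, 29, 39}

{2, 4, 16, 17, 26, 29, 39}


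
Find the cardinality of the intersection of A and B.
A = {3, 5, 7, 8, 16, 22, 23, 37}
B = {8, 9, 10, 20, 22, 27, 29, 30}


Set A = {3, 5, 7, 8, 16, 22, 23, 37}
Set B = {8, 9, 10, 20, 22, 27, 29, 30}
A ∩ B = {8, 22}
|A ∩ B| = 2

2


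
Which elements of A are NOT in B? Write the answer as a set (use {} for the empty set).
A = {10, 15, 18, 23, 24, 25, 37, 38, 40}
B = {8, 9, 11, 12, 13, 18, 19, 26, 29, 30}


Set A = {10, 15, 18, 23, 24, 25, 37, 38, 40}
Set B = {8, 9, 11, 12, 13, 18, 19, 26, 29, 30}
Check each element of A against B:
10 ∉ B (include), 15 ∉ B (include), 18 ∈ B, 23 ∉ B (include), 24 ∉ B (include), 25 ∉ B (include), 37 ∉ B (include), 38 ∉ B (include), 40 ∉ B (include)
Elements of A not in B: {10, 15, 23, 24, 25, 37, 38, 40}

{10, 15, 23, 24, 25, 37, 38, 40}


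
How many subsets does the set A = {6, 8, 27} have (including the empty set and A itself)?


Set A = {6, 8, 27}
|A| = 3
The power set P(A) contains all subsets of A.
|P(A)| = 2^|A| = 2^3 = 8

8


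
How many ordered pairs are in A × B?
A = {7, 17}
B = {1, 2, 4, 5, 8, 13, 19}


Set A = {7, 17} has 2 elements.
Set B = {1, 2, 4, 5, 8, 13, 19} has 7 elements.
|A × B| = |A| × |B| = 2 × 7 = 14

14


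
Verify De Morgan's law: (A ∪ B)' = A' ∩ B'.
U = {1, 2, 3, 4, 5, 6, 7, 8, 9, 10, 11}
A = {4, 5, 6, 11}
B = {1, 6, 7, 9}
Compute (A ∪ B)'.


U = {1, 2, 3, 4, 5, 6, 7, 8, 9, 10, 11}
A = {4, 5, 6, 11}, B = {1, 6, 7, 9}
A ∪ B = {1, 4, 5, 6, 7, 9, 11}
(A ∪ B)' = U \ (A ∪ B) = {2, 3, 8, 10}
Verification via A' ∩ B': A' = {1, 2, 3, 7, 8, 9, 10}, B' = {2, 3, 4, 5, 8, 10, 11}
A' ∩ B' = {2, 3, 8, 10} ✓

{2, 3, 8, 10}


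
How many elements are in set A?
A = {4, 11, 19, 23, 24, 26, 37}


Set A = {4, 11, 19, 23, 24, 26, 37}
Listing elements: 4, 11, 19, 23, 24, 26, 37
Counting: 7 elements
|A| = 7

7


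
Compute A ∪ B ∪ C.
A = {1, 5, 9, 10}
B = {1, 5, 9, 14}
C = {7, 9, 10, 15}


Set A = {1, 5, 9, 10}
Set B = {1, 5, 9, 14}
Set C = {7, 9, 10, 15}
First, A ∪ B = {1, 5, 9, 10, 14}
Then, (A ∪ B) ∪ C = {1, 5, 7, 9, 10, 14, 15}

{1, 5, 7, 9, 10, 14, 15}


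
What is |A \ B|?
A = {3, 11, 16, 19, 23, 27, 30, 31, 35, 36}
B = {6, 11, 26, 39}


Set A = {3, 11, 16, 19, 23, 27, 30, 31, 35, 36}
Set B = {6, 11, 26, 39}
A \ B = {3, 16, 19, 23, 27, 30, 31, 35, 36}
|A \ B| = 9

9


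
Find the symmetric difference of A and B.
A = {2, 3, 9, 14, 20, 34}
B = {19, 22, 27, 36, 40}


Set A = {2, 3, 9, 14, 20, 34}
Set B = {19, 22, 27, 36, 40}
A △ B = (A \ B) ∪ (B \ A)
Elements in A but not B: {2, 3, 9, 14, 20, 34}
Elements in B but not A: {19, 22, 27, 36, 40}
A △ B = {2, 3, 9, 14, 19, 20, 22, 27, 34, 36, 40}

{2, 3, 9, 14, 19, 20, 22, 27, 34, 36, 40}


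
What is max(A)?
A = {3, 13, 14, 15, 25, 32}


Set A = {3, 13, 14, 15, 25, 32}
Elements in ascending order: 3, 13, 14, 15, 25, 32
The largest element is 32.

32


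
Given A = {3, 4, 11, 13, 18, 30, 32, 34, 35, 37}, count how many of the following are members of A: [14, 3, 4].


Set A = {3, 4, 11, 13, 18, 30, 32, 34, 35, 37}
Candidates: [14, 3, 4]
Check each candidate:
14 ∉ A, 3 ∈ A, 4 ∈ A
Count of candidates in A: 2

2


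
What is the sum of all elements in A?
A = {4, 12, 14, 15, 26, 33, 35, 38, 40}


Set A = {4, 12, 14, 15, 26, 33, 35, 38, 40}
Sum = 4 + 12 + 14 + 15 + 26 + 33 + 35 + 38 + 40 = 217

217


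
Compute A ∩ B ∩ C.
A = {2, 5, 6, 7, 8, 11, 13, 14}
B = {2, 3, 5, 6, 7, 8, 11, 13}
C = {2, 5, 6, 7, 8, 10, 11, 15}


Set A = {2, 5, 6, 7, 8, 11, 13, 14}
Set B = {2, 3, 5, 6, 7, 8, 11, 13}
Set C = {2, 5, 6, 7, 8, 10, 11, 15}
First, A ∩ B = {2, 5, 6, 7, 8, 11, 13}
Then, (A ∩ B) ∩ C = {2, 5, 6, 7, 8, 11}

{2, 5, 6, 7, 8, 11}


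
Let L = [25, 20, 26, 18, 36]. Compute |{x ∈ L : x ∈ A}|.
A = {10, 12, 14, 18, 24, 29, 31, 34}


Set A = {10, 12, 14, 18, 24, 29, 31, 34}
Candidates: [25, 20, 26, 18, 36]
Check each candidate:
25 ∉ A, 20 ∉ A, 26 ∉ A, 18 ∈ A, 36 ∉ A
Count of candidates in A: 1

1


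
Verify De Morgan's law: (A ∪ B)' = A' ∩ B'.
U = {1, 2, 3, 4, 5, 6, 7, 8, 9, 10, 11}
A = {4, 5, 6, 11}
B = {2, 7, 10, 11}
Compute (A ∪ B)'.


U = {1, 2, 3, 4, 5, 6, 7, 8, 9, 10, 11}
A = {4, 5, 6, 11}, B = {2, 7, 10, 11}
A ∪ B = {2, 4, 5, 6, 7, 10, 11}
(A ∪ B)' = U \ (A ∪ B) = {1, 3, 8, 9}
Verification via A' ∩ B': A' = {1, 2, 3, 7, 8, 9, 10}, B' = {1, 3, 4, 5, 6, 8, 9}
A' ∩ B' = {1, 3, 8, 9} ✓

{1, 3, 8, 9}


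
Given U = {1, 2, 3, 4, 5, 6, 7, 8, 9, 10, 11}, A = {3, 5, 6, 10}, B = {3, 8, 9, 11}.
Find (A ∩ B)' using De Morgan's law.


U = {1, 2, 3, 4, 5, 6, 7, 8, 9, 10, 11}
A = {3, 5, 6, 10}, B = {3, 8, 9, 11}
A ∩ B = {3}
(A ∩ B)' = U \ (A ∩ B) = {1, 2, 4, 5, 6, 7, 8, 9, 10, 11}
Verification via A' ∪ B': A' = {1, 2, 4, 7, 8, 9, 11}, B' = {1, 2, 4, 5, 6, 7, 10}
A' ∪ B' = {1, 2, 4, 5, 6, 7, 8, 9, 10, 11} ✓

{1, 2, 4, 5, 6, 7, 8, 9, 10, 11}
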